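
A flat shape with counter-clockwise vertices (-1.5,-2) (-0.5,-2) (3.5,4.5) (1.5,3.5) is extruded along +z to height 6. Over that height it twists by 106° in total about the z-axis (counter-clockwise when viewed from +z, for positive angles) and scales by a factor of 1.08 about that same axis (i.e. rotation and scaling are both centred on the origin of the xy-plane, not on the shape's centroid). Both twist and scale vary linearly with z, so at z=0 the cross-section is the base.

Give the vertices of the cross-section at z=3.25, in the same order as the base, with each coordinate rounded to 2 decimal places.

Cross-section at z=3.25: (0.92,-2.44) (1.48,-1.56) (-1.99,5.61) (-2.23,3.29)

t = z/height = 3.25/6 = 0.541667
s = 1 + (scale-1)·z/height = 1 + (1.08-1)·3.25/6 = 1.043333
θ = twist·z/height = 106°·3.25/6 = 57.4167° = 1.002110 rad
cos θ = 0.538526, sin θ = 0.842609 (intermediates below are computed at full precision and shown rounded to 5 d.p.)
v1: (-1.5,-2) → rotate → (0.87743,-2.34097) → ×s → (0.91545,-2.44241) → (0.92,-2.44)
v2: (-0.5,-2) → rotate → (1.41596,-1.49836) → ×s → (1.47731,-1.56328) → (1.48,-1.56)
v3: (3.5,4.5) → rotate → (-1.90690,5.37250) → ×s → (-1.98953,5.60531) → (-1.99,5.61)
v4: (1.5,3.5) → rotate → (-2.14134,3.14875) → ×s → (-2.23413,3.28520) → (-2.23,3.29)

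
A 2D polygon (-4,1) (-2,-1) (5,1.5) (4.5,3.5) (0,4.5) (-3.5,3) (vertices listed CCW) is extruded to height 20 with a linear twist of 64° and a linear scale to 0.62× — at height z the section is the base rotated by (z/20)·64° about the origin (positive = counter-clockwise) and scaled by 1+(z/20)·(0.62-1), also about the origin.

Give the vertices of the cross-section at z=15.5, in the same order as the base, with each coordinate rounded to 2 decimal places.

t = z/height = 15.5/20 = 0.775
s = 1 + (scale-1)·z/height = 1 + (0.62-1)·15.5/20 = 0.705500
θ = twist·z/height = 64°·15.5/20 = 49.6000° = 0.865683 rad
cos θ = 0.648120, sin θ = 0.761538 (intermediates below are computed at full precision and shown rounded to 5 d.p.)
v1: (-4,1) → rotate → (-3.35402,-2.39803) → ×s → (-2.36626,-1.69181) → (-2.37,-1.69)
v2: (-2,-1) → rotate → (-0.53470,-2.17120) → ×s → (-0.37723,-1.53178) → (-0.38,-1.53)
v3: (5,1.5) → rotate → (2.09829,4.77987) → ×s → (1.48035,3.37220) → (1.48,3.37)
v4: (4.5,3.5) → rotate → (0.25116,5.69534) → ×s → (0.17719,4.01806) → (0.18,4.02)
v5: (0,4.5) → rotate → (-3.42692,2.91654) → ×s → (-2.41769,2.05762) → (-2.42,2.06)
v6: (-3.5,3) → rotate → (-4.55303,-0.72102) → ×s → (-3.21217,-0.50868) → (-3.21,-0.51)

Cross-section at z=15.5: (-2.37,-1.69) (-0.38,-1.53) (1.48,3.37) (0.18,4.02) (-2.42,2.06) (-3.21,-0.51)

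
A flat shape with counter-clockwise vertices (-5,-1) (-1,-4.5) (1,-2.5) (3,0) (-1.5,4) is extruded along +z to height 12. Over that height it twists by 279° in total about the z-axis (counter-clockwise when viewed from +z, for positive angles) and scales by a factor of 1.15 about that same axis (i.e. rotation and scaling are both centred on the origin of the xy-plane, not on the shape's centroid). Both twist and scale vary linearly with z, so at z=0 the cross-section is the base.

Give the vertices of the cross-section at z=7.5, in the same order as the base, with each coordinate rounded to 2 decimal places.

Cross-section at z=7.5: (5.55,0.55) (1.57,4.79) (-0.82,2.83) (-3.27,0.32) (1.20,-4.51)

t = z/height = 7.5/12 = 0.625
s = 1 + (scale-1)·z/height = 1 + (1.15-1)·7.5/12 = 1.093750
θ = twist·z/height = 279°·7.5/12 = 174.3750° = 3.043418 rad
cos θ = -0.995185, sin θ = 0.098017 (intermediates below are computed at full precision and shown rounded to 5 d.p.)
v1: (-5,-1) → rotate → (5.07394,0.50510) → ×s → (5.54962,0.55245) → (5.55,0.55)
v2: (-1,-4.5) → rotate → (1.43626,4.38031) → ×s → (1.57091,4.79097) → (1.57,4.79)
v3: (1,-2.5) → rotate → (-0.75014,2.58598) → ×s → (-0.82047,2.82841) → (-0.82,2.83)
v4: (3,0) → rotate → (-2.98555,0.29405) → ×s → (-3.26545,0.32162) → (-3.27,0.32)
v5: (-1.5,4) → rotate → (1.10071,-4.12776) → ×s → (1.20390,-4.51474) → (1.20,-4.51)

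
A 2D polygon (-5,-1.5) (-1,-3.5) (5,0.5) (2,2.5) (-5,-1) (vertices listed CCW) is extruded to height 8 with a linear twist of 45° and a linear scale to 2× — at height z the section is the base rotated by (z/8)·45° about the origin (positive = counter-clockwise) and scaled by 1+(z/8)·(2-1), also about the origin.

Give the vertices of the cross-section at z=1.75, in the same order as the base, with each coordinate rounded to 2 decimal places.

Cross-section at z=1.75: (-5.69,-2.84) (-0.47,-4.41) (5.90,1.64) (1.88,3.42) (-5.80,-2.24)

t = z/height = 1.75/8 = 0.21875
s = 1 + (scale-1)·z/height = 1 + (2-1)·1.75/8 = 1.218750
θ = twist·z/height = 45°·1.75/8 = 9.8438° = 0.171806 rad
cos θ = 0.985278, sin θ = 0.170962 (intermediates below are computed at full precision and shown rounded to 5 d.p.)
v1: (-5,-1.5) → rotate → (-4.66995,-2.33273) → ×s → (-5.69150,-2.84301) → (-5.69,-2.84)
v2: (-1,-3.5) → rotate → (-0.38691,-3.61943) → ×s → (-0.47155,-4.41118) → (-0.47,-4.41)
v3: (5,0.5) → rotate → (4.84091,1.34745) → ×s → (5.89986,1.64220) → (5.90,1.64)
v4: (2,2.5) → rotate → (1.54315,2.80512) → ×s → (1.88071,3.41874) → (1.88,3.42)
v5: (-5,-1) → rotate → (-4.75543,-1.84009) → ×s → (-5.79568,-2.24261) → (-5.80,-2.24)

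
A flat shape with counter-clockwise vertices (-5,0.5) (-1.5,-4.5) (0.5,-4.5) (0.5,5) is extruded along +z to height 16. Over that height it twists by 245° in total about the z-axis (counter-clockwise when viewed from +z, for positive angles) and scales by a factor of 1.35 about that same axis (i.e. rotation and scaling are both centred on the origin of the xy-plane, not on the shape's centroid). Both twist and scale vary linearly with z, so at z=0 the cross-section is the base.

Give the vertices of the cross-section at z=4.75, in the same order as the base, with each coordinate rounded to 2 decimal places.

t = z/height = 4.75/16 = 0.296875
s = 1 + (scale-1)·z/height = 1 + (1.35-1)·4.75/16 = 1.103906
θ = twist·z/height = 245°·4.75/16 = 72.7344° = 1.269454 rad
cos θ = 0.296802, sin θ = 0.954939 (intermediates below are computed at full precision and shown rounded to 5 d.p.)
v1: (-5,0.5) → rotate → (-1.96148,-4.62629) → ×s → (-2.16529,-5.10700) → (-2.17,-5.11)
v2: (-1.5,-4.5) → rotate → (3.85202,-2.76802) → ×s → (4.25227,-3.05563) → (4.25,-3.06)
v3: (0.5,-4.5) → rotate → (4.44563,-0.85814) → ×s → (4.90756,-0.94731) → (4.91,-0.95)
v4: (0.5,5) → rotate → (-4.62629,1.96148) → ×s → (-5.10700,2.16529) → (-5.11,2.17)

Cross-section at z=4.75: (-2.17,-5.11) (4.25,-3.06) (4.91,-0.95) (-5.11,2.17)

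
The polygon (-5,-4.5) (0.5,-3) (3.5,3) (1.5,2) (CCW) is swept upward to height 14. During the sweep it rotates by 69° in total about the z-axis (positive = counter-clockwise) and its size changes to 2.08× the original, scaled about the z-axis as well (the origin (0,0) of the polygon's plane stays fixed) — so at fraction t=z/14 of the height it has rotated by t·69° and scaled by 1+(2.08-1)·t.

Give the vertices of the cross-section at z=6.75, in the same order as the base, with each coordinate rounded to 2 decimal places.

Cross-section at z=6.75: (-2.60,-9.89) (3.14,-3.40) (1.95,6.73) (0.24,3.79)

t = z/height = 6.75/14 = 0.482143
s = 1 + (scale-1)·z/height = 1 + (2.08-1)·6.75/14 = 1.520714
θ = twist·z/height = 69°·6.75/14 = 33.2679° = 0.580634 rad
cos θ = 0.836115, sin θ = 0.548554 (intermediates below are computed at full precision and shown rounded to 5 d.p.)
v1: (-5,-4.5) → rotate → (-1.71208,-6.50529) → ×s → (-2.60359,-9.89268) → (-2.60,-9.89)
v2: (0.5,-3) → rotate → (2.06372,-2.23407) → ×s → (3.13833,-3.39738) → (3.14,-3.40)
v3: (3.5,3) → rotate → (1.28074,4.42828) → ×s → (1.94764,6.73415) → (1.95,6.73)
v4: (1.5,2) → rotate → (0.15707,2.49506) → ×s → (0.23885,3.79428) → (0.24,3.79)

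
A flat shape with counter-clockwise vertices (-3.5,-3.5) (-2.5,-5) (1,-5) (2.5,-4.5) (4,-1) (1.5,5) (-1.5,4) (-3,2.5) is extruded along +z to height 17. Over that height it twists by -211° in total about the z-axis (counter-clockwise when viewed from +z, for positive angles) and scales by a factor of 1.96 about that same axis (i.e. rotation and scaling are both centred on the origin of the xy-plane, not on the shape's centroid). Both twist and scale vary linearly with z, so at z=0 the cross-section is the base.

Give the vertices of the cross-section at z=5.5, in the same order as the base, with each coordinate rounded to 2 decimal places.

t = z/height = 5.5/17 = 0.323529
s = 1 + (scale-1)·z/height = 1 + (1.96-1)·5.5/17 = 1.310588
θ = twist·z/height = -211°·5.5/17 = -68.2647° = -1.191444 rad
cos θ = 0.370319, sin θ = -0.928905 (intermediates below are computed at full precision and shown rounded to 5 d.p.)
v1: (-3.5,-3.5) → rotate → (-4.54728,1.95505) → ×s → (-5.95962,2.56227) → (-5.96,2.56)
v2: (-2.5,-5) → rotate → (-5.57032,0.47067) → ×s → (-7.30040,0.61685) → (-7.30,0.62)
v3: (1,-5) → rotate → (-4.27420,-2.78050) → ×s → (-5.60172,-3.64409) → (-5.60,-3.64)
v4: (2.5,-4.5) → rotate → (-3.25427,-3.98870) → ×s → (-4.26501,-5.22754) → (-4.27,-5.23)
v5: (4,-1) → rotate → (0.55237,-4.08594) → ×s → (0.72393,-5.35498) → (0.72,-5.35)
v6: (1.5,5) → rotate → (5.20000,0.45824) → ×s → (6.81506,0.60056) → (6.82,0.60)
v7: (-1.5,4) → rotate → (3.16014,2.87463) → ×s → (4.14164,3.76746) → (4.14,3.77)
v8: (-3,2.5) → rotate → (1.21130,3.71251) → ×s → (1.58752,4.86557) → (1.59,4.87)

Cross-section at z=5.5: (-5.96,2.56) (-7.30,0.62) (-5.60,-3.64) (-4.27,-5.23) (0.72,-5.35) (6.82,0.60) (4.14,3.77) (1.59,4.87)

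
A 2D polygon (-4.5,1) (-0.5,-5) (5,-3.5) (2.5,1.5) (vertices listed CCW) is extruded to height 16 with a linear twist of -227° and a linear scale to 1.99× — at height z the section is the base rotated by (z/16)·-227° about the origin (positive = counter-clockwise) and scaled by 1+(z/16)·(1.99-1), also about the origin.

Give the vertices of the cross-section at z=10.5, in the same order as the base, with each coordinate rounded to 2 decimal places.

Cross-section at z=10.5: (7.21,2.41) (-3.55,7.49) (-10.04,0.70) (-2.26,-4.25)

t = z/height = 10.5/16 = 0.65625
s = 1 + (scale-1)·z/height = 1 + (1.99-1)·10.5/16 = 1.649688
θ = twist·z/height = -227°·10.5/16 = -148.9688° = -2.599995 rad
cos θ = -0.856886, sin θ = -0.515506 (intermediates below are computed at full precision and shown rounded to 5 d.p.)
v1: (-4.5,1) → rotate → (4.37149,1.46289) → ×s → (7.21160,2.41331) → (7.21,2.41)
v2: (-0.5,-5) → rotate → (-2.14908,4.54218) → ×s → (-3.54532,7.49318) → (-3.55,7.49)
v3: (5,-3.5) → rotate → (-6.08870,0.42157) → ×s → (-10.04445,0.69547) → (-10.04,0.70)
v4: (2.5,1.5) → rotate → (-1.36896,-2.57409) → ×s → (-2.25835,-4.24645) → (-2.26,-4.25)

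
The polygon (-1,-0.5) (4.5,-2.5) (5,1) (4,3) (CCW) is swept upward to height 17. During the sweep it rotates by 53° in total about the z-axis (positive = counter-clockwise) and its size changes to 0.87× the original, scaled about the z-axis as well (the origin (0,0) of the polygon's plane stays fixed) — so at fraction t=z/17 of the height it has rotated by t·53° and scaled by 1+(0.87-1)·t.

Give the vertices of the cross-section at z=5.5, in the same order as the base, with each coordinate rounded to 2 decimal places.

t = z/height = 5.5/17 = 0.323529
s = 1 + (scale-1)·z/height = 1 + (0.87-1)·5.5/17 = 0.957941
θ = twist·z/height = 53°·5.5/17 = 17.1471° = 0.299273 rad
cos θ = 0.955551, sin θ = 0.294825 (intermediates below are computed at full precision and shown rounded to 5 d.p.)
v1: (-1,-0.5) → rotate → (-0.80814,-0.77260) → ×s → (-0.77415,-0.74011) → (-0.77,-0.74)
v2: (4.5,-2.5) → rotate → (5.03704,-1.06216) → ×s → (4.82519,-1.01749) → (4.83,-1.02)
v3: (5,1) → rotate → (4.48293,2.42968) → ×s → (4.29438,2.32749) → (4.29,2.33)
v4: (4,3) → rotate → (2.93773,4.04595) → ×s → (2.81417,3.87579) → (2.81,3.88)

Cross-section at z=5.5: (-0.77,-0.74) (4.83,-1.02) (4.29,2.33) (2.81,3.88)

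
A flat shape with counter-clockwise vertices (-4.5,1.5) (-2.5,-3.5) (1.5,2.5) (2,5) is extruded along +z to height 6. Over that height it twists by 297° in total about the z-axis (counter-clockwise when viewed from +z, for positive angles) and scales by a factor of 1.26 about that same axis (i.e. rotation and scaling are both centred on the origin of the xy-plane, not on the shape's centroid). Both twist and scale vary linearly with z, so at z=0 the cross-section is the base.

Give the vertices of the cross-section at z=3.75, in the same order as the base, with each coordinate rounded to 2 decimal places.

t = z/height = 3.75/6 = 0.625
s = 1 + (scale-1)·z/height = 1 + (1.26-1)·3.75/6 = 1.162500
θ = twist·z/height = 297°·3.75/6 = 185.6250° = 3.239767 rad
cos θ = -0.995185, sin θ = -0.098017 (intermediates below are computed at full precision and shown rounded to 5 d.p.)
v1: (-4.5,1.5) → rotate → (4.62536,-1.05170) → ×s → (5.37698,-1.22260) → (5.38,-1.22)
v2: (-2.5,-3.5) → rotate → (2.14490,3.72819) → ×s → (2.49345,4.33402) → (2.49,4.33)
v3: (1.5,2.5) → rotate → (-1.24773,-2.63499) → ×s → (-1.45049,-3.06317) → (-1.45,-3.06)
v4: (2,5) → rotate → (-1.50028,-5.17196) → ×s → (-1.74408,-6.01240) → (-1.74,-6.01)

Cross-section at z=3.75: (5.38,-1.22) (2.49,4.33) (-1.45,-3.06) (-1.74,-6.01)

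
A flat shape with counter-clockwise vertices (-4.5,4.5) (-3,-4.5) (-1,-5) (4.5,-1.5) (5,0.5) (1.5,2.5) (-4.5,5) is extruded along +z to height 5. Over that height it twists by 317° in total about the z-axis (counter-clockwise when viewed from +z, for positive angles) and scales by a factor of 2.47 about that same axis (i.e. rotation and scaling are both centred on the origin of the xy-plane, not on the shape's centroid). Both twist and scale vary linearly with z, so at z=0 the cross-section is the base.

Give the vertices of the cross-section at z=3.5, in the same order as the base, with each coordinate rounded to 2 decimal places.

Cross-section at z=3.5: (12.89,-0.70) (-1.57,10.86) (-5.26,8.91) (-8.83,-3.83) (-6.87,-7.53) (1.12,-5.81) (13.57,-1.45)

t = z/height = 3.5/5 = 0.7
s = 1 + (scale-1)·z/height = 1 + (2.47-1)·3.5/5 = 2.029000
θ = twist·z/height = 317°·3.5/5 = 221.9000° = 3.872886 rad
cos θ = -0.744312, sin θ = -0.667833 (intermediates below are computed at full precision and shown rounded to 5 d.p.)
v1: (-4.5,4.5) → rotate → (6.35465,-0.34416) → ×s → (12.89358,-0.69829) → (12.89,-0.70)
v2: (-3,-4.5) → rotate → (-0.77231,5.35290) → ×s → (-1.56702,10.86103) → (-1.57,10.86)
v3: (-1,-5) → rotate → (-2.59485,4.38939) → ×s → (-5.26495,8.90607) → (-5.26,8.91)
v4: (4.5,-1.5) → rotate → (-4.35115,-1.88878) → ×s → (-8.82848,-3.83233) → (-8.83,-3.83)
v5: (5,0.5) → rotate → (-3.38764,-3.71132) → ×s → (-6.87352,-7.53027) → (-6.87,-7.53)
v6: (1.5,2.5) → rotate → (0.55311,-2.86253) → ×s → (1.12227,-5.80807) → (1.12,-5.81)
v7: (-4.5,5) → rotate → (6.68856,-0.71631) → ×s → (13.57110,-1.45340) → (13.57,-1.45)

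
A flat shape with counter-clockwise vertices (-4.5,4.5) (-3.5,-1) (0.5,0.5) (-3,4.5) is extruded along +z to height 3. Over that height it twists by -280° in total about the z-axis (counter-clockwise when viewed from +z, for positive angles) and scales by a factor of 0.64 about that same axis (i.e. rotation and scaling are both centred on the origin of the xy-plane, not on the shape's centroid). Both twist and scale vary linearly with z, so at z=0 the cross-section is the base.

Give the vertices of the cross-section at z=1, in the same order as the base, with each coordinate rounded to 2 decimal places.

t = z/height = 1/3 = 0.333333
s = 1 + (scale-1)·z/height = 1 + (0.64-1)·1/3 = 0.880000
θ = twist·z/height = -280°·1/3 = -93.3333° = -1.628974 rad
cos θ = -0.058145, sin θ = -0.998308 (intermediates below are computed at full precision and shown rounded to 5 d.p.)
v1: (-4.5,4.5) → rotate → (4.75404,4.23073) → ×s → (4.18355,3.72305) → (4.18,3.72)
v2: (-3.5,-1) → rotate → (-0.79480,3.55222) → ×s → (-0.69943,3.12596) → (-0.70,3.13)
v3: (0.5,0.5) → rotate → (0.47008,-0.52823) → ×s → (0.41367,-0.46484) → (0.41,-0.46)
v4: (-3,4.5) → rotate → (4.66682,2.73327) → ×s → (4.10680,2.40528) → (4.11,2.41)

Cross-section at z=1: (4.18,3.72) (-0.70,3.13) (0.41,-0.46) (4.11,2.41)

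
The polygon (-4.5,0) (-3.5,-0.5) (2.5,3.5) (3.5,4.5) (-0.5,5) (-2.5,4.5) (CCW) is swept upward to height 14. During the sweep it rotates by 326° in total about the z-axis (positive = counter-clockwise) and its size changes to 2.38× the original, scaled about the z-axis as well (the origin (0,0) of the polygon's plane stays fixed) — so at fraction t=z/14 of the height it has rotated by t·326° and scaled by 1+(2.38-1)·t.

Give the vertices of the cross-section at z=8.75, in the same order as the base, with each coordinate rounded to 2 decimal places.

t = z/height = 8.75/14 = 0.625
s = 1 + (scale-1)·z/height = 1 + (2.38-1)·8.75/14 = 1.862500
θ = twist·z/height = 326°·8.75/14 = 203.7500° = 3.556108 rad
cos θ = -0.915311, sin θ = -0.402747 (intermediates below are computed at full precision and shown rounded to 5 d.p.)
v1: (-4.5,0) → rotate → (4.11890,1.81236) → ×s → (7.67145,3.37552) → (7.67,3.38)
v2: (-3.5,-0.5) → rotate → (3.00222,1.86727) → ×s → (5.59163,3.47779) → (5.59,3.48)
v3: (2.5,3.5) → rotate → (-0.87867,-4.21046) → ×s → (-1.63651,-7.84198) → (-1.64,-7.84)
v4: (3.5,4.5) → rotate → (-1.39123,-5.52852) → ×s → (-2.59117,-10.29686) → (-2.59,-10.30)
v5: (-0.5,5) → rotate → (2.47139,-4.37518) → ×s → (4.60296,-8.14878) → (4.60,-8.15)
v6: (-2.5,4.5) → rotate → (4.10064,-3.11203) → ×s → (7.63744,-5.79617) → (7.64,-5.80)

Cross-section at z=8.75: (7.67,3.38) (5.59,3.48) (-1.64,-7.84) (-2.59,-10.30) (4.60,-8.15) (7.64,-5.80)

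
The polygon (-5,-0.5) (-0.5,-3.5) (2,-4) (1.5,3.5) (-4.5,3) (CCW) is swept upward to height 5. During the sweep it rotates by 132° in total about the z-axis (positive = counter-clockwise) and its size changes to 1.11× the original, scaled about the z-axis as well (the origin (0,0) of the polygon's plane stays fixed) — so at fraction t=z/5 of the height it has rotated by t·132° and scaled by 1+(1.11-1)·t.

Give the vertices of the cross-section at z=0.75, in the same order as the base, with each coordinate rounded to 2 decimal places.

Cross-section at z=0.75: (-4.61,-2.20) (0.73,-3.52) (3.29,-3.14) (0.23,3.86) (-5.34,1.32)

t = z/height = 0.75/5 = 0.15
s = 1 + (scale-1)·z/height = 1 + (1.11-1)·0.75/5 = 1.016500
θ = twist·z/height = 132°·0.75/5 = 19.8000° = 0.345575 rad
cos θ = 0.940881, sin θ = 0.338738 (intermediates below are computed at full precision and shown rounded to 5 d.p.)
v1: (-5,-0.5) → rotate → (-4.53503,-2.16413) → ×s → (-4.60986,-2.19984) → (-4.61,-2.20)
v2: (-0.5,-3.5) → rotate → (0.71514,-3.46245) → ×s → (0.72694,-3.51958) → (0.73,-3.52)
v3: (2,-4) → rotate → (3.23671,-3.08605) → ×s → (3.29012,-3.13697) → (3.29,-3.14)
v4: (1.5,3.5) → rotate → (0.22574,3.80119) → ×s → (0.22946,3.86391) → (0.23,3.86)
v5: (-4.5,3) → rotate → (-5.25018,1.29832) → ×s → (-5.33681,1.31974) → (-5.34,1.32)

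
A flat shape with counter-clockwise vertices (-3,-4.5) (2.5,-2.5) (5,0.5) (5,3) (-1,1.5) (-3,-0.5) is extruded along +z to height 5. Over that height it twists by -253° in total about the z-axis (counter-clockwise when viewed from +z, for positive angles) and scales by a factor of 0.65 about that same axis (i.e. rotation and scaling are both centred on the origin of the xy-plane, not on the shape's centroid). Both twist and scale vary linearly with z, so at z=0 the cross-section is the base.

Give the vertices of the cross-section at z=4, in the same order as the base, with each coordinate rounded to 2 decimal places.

Cross-section at z=4: (3.23,2.17) (-0.98,2.35) (-3.47,1.04) (-4.15,-0.63) (0.25,-1.27) (2.13,-0.49)

t = z/height = 4/5 = 0.8
s = 1 + (scale-1)·z/height = 1 + (0.65-1)·4/5 = 0.720000
θ = twist·z/height = -253°·4/5 = -202.4000° = -3.532546 rad
cos θ = -0.924546, sin θ = 0.381070 (intermediates below are computed at full precision and shown rounded to 5 d.p.)
v1: (-3,-4.5) → rotate → (4.48845,3.01725) → ×s → (3.23169,2.17242) → (3.23,2.17)
v2: (2.5,-2.5) → rotate → (-1.35869,3.26404) → ×s → (-0.97826,2.35011) → (-0.98,2.35)
v3: (5,0.5) → rotate → (-4.81327,1.44308) → ×s → (-3.46555,1.03902) → (-3.47,1.04)
v4: (5,3) → rotate → (-5.76594,-0.86829) → ×s → (-4.15148,-0.62517) → (-4.15,-0.63)
v5: (-1,1.5) → rotate → (0.35294,-1.76789) → ×s → (0.25412,-1.27288) → (0.25,-1.27)
v6: (-3,-0.5) → rotate → (2.96417,-0.68094) → ×s → (2.13420,-0.49028) → (2.13,-0.49)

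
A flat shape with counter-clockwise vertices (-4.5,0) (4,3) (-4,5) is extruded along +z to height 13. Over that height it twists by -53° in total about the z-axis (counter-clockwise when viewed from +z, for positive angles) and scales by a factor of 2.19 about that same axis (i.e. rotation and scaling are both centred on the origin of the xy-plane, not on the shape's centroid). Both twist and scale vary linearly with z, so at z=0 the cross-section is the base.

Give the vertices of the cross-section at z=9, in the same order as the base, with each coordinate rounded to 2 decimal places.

t = z/height = 9/13 = 0.692308
s = 1 + (scale-1)·z/height = 1 + (2.19-1)·9/13 = 1.823846
θ = twist·z/height = -53°·9/13 = -36.6923° = -0.640402 rad
cos θ = 0.801856, sin θ = -0.597517 (intermediates below are computed at full precision and shown rounded to 5 d.p.)
v1: (-4.5,0) → rotate → (-3.60835,2.68883) → ×s → (-6.58108,4.90401) → (-6.58,4.90)
v2: (4,3) → rotate → (4.99998,0.01550) → ×s → (9.11919,0.02827) → (9.12,0.03)
v3: (-4,5) → rotate → (-0.21984,6.39935) → ×s → (-0.40095,11.67143) → (-0.40,11.67)

Cross-section at z=9: (-6.58,4.90) (9.12,0.03) (-0.40,11.67)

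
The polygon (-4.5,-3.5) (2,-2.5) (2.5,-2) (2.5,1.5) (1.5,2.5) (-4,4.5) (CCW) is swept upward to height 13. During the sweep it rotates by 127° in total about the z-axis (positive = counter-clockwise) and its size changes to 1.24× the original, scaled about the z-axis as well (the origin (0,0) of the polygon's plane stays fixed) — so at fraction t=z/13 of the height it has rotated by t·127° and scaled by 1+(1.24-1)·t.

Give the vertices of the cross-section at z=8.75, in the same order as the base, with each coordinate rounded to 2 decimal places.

Cross-section at z=8.75: (3.64,-5.53) (3.08,2.09) (2.54,2.71) (-1.51,3.03) (-2.76,1.97) (-5.58,-4.22)

t = z/height = 8.75/13 = 0.673077
s = 1 + (scale-1)·z/height = 1 + (1.24-1)·8.75/13 = 1.161538
θ = twist·z/height = 127°·8.75/13 = 85.4808° = 1.491921 rad
cos θ = 0.078794, sin θ = 0.996891 (intermediates below are computed at full precision and shown rounded to 5 d.p.)
v1: (-4.5,-3.5) → rotate → (3.13455,-4.76179) → ×s → (3.64090,-5.53100) → (3.64,-5.53)
v2: (2,-2.5) → rotate → (2.64981,1.79680) → ×s → (3.07786,2.08705) → (3.08,2.09)
v3: (2.5,-2) → rotate → (2.19077,2.33464) → ×s → (2.54466,2.71177) → (2.54,2.71)
v4: (2.5,1.5) → rotate → (-1.29835,2.61042) → ×s → (-1.50809,3.03210) → (-1.51,3.03)
v5: (1.5,2.5) → rotate → (-2.37404,1.69232) → ×s → (-2.75754,1.96570) → (-2.76,1.97)
v6: (-4,4.5) → rotate → (-4.80118,-3.63299) → ×s → (-5.57676,-4.21986) → (-5.58,-4.22)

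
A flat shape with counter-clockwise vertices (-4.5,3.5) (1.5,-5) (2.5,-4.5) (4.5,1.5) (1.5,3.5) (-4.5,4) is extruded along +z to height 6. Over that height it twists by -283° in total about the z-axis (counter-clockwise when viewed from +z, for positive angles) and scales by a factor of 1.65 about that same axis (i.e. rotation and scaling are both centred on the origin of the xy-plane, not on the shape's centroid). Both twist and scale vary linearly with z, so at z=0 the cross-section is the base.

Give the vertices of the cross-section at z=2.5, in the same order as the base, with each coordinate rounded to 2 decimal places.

t = z/height = 2.5/6 = 0.416667
s = 1 + (scale-1)·z/height = 1 + (1.65-1)·2.5/6 = 1.270833
θ = twist·z/height = -283°·2.5/6 = -117.9167° = -2.058034 rad
cos θ = -0.468187, sin θ = -0.883629 (intermediates below are computed at full precision and shown rounded to 5 d.p.)
v1: (-4.5,3.5) → rotate → (5.19954,2.33768) → ×s → (6.60775,2.97080) → (6.61,2.97)
v2: (1.5,-5) → rotate → (-5.12043,1.01549) → ×s → (-6.50721,1.29052) → (-6.51,1.29)
v3: (2.5,-4.5) → rotate → (-5.14680,-0.10223) → ×s → (-6.54072,-0.12992) → (-6.54,-0.13)
v4: (4.5,1.5) → rotate → (-0.78140,-4.67861) → ×s → (-0.99302,-5.94574) → (-0.99,-5.95)
v5: (1.5,3.5) → rotate → (2.39042,-2.96410) → ×s → (3.03783,-3.76687) → (3.04,-3.77)
v6: (-4.5,4) → rotate → (5.64136,2.10359) → ×s → (7.16923,2.67331) → (7.17,2.67)

Cross-section at z=2.5: (6.61,2.97) (-6.51,1.29) (-6.54,-0.13) (-0.99,-5.95) (3.04,-3.77) (7.17,2.67)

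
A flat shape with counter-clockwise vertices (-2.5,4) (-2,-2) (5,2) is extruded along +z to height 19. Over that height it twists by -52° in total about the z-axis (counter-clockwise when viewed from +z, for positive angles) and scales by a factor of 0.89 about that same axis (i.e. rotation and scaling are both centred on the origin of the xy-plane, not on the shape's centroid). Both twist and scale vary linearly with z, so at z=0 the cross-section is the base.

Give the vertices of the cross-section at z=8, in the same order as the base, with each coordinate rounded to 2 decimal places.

t = z/height = 8/19 = 0.421053
s = 1 + (scale-1)·z/height = 1 + (0.89-1)·8/19 = 0.953684
θ = twist·z/height = -52°·8/19 = -21.8947° = -0.382135 rad
cos θ = 0.927871, sin θ = -0.372903 (intermediates below are computed at full precision and shown rounded to 5 d.p.)
v1: (-2.5,4) → rotate → (-0.82807,4.64374) → ×s → (-0.78971,4.42866) → (-0.79,4.43)
v2: (-2,-2) → rotate → (-2.60155,-1.10994) → ×s → (-2.48105,-1.05853) → (-2.48,-1.06)
v3: (5,2) → rotate → (5.38516,-0.00877) → ×s → (5.13574,-0.00837) → (5.14,-0.01)

Cross-section at z=8: (-0.79,4.43) (-2.48,-1.06) (5.14,-0.01)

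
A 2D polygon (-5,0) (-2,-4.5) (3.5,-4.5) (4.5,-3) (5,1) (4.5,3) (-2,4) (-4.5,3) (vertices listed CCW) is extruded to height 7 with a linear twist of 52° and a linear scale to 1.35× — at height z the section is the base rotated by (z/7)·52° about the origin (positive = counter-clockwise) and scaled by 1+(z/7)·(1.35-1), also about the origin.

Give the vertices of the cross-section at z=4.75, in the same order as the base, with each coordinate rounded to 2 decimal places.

t = z/height = 4.75/7 = 0.678571
s = 1 + (scale-1)·z/height = 1 + (1.35-1)·4.75/7 = 1.237500
θ = twist·z/height = 52°·4.75/7 = 35.2857° = 0.615852 rad
cos θ = 0.816282, sin θ = 0.577654 (intermediates below are computed at full precision and shown rounded to 5 d.p.)
v1: (-5,0) → rotate → (-4.08141,-2.88827) → ×s → (-5.05074,-3.57423) → (-5.05,-3.57)
v2: (-2,-4.5) → rotate → (0.96688,-4.82858) → ×s → (1.19651,-5.97536) → (1.20,-5.98)
v3: (3.5,-4.5) → rotate → (5.45643,-1.65148) → ×s → (6.75233,-2.04370) → (6.75,-2.04)
v4: (4.5,-3) → rotate → (5.40623,0.15060) → ×s → (6.69021,0.18637) → (6.69,0.19)
v5: (5,1) → rotate → (3.50375,3.70455) → ×s → (4.33590,4.58438) → (4.34,4.58)
v6: (4.5,3) → rotate → (1.94031,5.04829) → ×s → (2.40113,6.24726) → (2.40,6.25)
v7: (-2,4) → rotate → (-3.94318,2.10982) → ×s → (-4.87968,2.61090) → (-4.88,2.61)
v8: (-4.5,3) → rotate → (-5.40623,-0.15060) → ×s → (-6.69021,-0.18637) → (-6.69,-0.19)

Cross-section at z=4.75: (-5.05,-3.57) (1.20,-5.98) (6.75,-2.04) (6.69,0.19) (4.34,4.58) (2.40,6.25) (-4.88,2.61) (-6.69,-0.19)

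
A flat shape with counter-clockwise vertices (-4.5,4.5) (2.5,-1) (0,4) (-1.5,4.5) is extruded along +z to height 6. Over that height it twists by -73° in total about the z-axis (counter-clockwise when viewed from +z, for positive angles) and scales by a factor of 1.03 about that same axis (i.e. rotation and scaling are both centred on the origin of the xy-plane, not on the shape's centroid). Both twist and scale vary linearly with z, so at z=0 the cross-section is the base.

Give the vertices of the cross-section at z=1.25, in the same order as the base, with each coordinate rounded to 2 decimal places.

Cross-section at z=1.25: (-3.18,5.56) (2.16,-1.63) (1.06,3.88) (-0.27,4.77)

t = z/height = 1.25/6 = 0.208333
s = 1 + (scale-1)·z/height = 1 + (1.03-1)·1.25/6 = 1.006250
θ = twist·z/height = -73°·1.25/6 = -15.2083° = -0.265435 rad
cos θ = 0.964978, sin θ = -0.262330 (intermediates below are computed at full precision and shown rounded to 5 d.p.)
v1: (-4.5,4.5) → rotate → (-3.16192,5.52289) → ×s → (-3.18168,5.55740) → (-3.18,5.56)
v2: (2.5,-1) → rotate → (2.15012,-1.62080) → ×s → (2.16355,-1.63093) → (2.16,-1.63)
v3: (0,4) → rotate → (1.04932,3.85991) → ×s → (1.05588,3.88404) → (1.06,3.88)
v4: (-1.5,4.5) → rotate → (-0.26698,4.73590) → ×s → (-0.26865,4.76550) → (-0.27,4.77)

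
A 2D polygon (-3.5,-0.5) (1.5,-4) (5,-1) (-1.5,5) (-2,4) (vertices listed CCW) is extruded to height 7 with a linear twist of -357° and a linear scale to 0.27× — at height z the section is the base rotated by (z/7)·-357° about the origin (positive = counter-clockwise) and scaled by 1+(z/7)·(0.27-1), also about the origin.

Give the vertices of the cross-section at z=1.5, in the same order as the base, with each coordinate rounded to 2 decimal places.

Cross-section at z=1.5: (-1.10,2.77) (-2.99,-2.02) (0.16,-4.30) (3.81,2.22) (2.89,2.43)

t = z/height = 1.5/7 = 0.214286
s = 1 + (scale-1)·z/height = 1 + (0.27-1)·1.5/7 = 0.843571
θ = twist·z/height = -357°·1.5/7 = -76.5000° = -1.335177 rad
cos θ = 0.233445, sin θ = -0.972370 (intermediates below are computed at full precision and shown rounded to 5 d.p.)
v1: (-3.5,-0.5) → rotate → (-1.30324,3.28657) → ×s → (-1.09938,2.77246) → (-1.10,2.77)
v2: (1.5,-4) → rotate → (-3.53931,-2.39234) → ×s → (-2.98566,-2.01811) → (-2.99,-2.02)
v3: (5,-1) → rotate → (0.19486,-5.09529) → ×s → (0.16438,-4.29825) → (0.16,-4.30)
v4: (-1.5,5) → rotate → (4.51168,2.62578) → ×s → (3.80593,2.21503) → (3.81,2.22)
v5: (-2,4) → rotate → (3.42259,2.87852) → ×s → (2.88720,2.42824) → (2.89,2.43)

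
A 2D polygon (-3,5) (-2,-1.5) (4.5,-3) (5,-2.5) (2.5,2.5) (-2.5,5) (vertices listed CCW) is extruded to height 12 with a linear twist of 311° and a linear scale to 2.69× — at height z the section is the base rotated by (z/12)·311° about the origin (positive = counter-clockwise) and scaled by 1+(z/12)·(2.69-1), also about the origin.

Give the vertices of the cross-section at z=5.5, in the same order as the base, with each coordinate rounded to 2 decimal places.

t = z/height = 5.5/12 = 0.458333
s = 1 + (scale-1)·z/height = 1 + (2.69-1)·5.5/12 = 1.774583
θ = twist·z/height = 311°·5.5/12 = 142.5417° = 2.487821 rad
cos θ = -0.793796, sin θ = 0.608184 (intermediates below are computed at full precision and shown rounded to 5 d.p.)
v1: (-3,5) → rotate → (-0.65953,-5.79353) → ×s → (-1.17040,-10.28111) → (-1.17,-10.28)
v2: (-2,-1.5) → rotate → (2.49987,-0.02567) → ×s → (4.43622,-0.04556) → (4.44,-0.05)
v3: (4.5,-3) → rotate → (-1.74753,5.11822) → ×s → (-3.10113,9.08270) → (-3.10,9.08)
v4: (5,-2.5) → rotate → (-2.44852,5.02541) → ×s → (-4.34510,8.91801) → (-4.35,8.92)
v5: (2.5,2.5) → rotate → (-3.50495,-0.46403) → ×s → (-6.21983,-0.82346) → (-6.22,-0.82)
v6: (-2.5,5) → rotate → (-1.05643,-5.48944) → ×s → (-1.87473,-9.74147) → (-1.87,-9.74)

Cross-section at z=5.5: (-1.17,-10.28) (4.44,-0.05) (-3.10,9.08) (-4.35,8.92) (-6.22,-0.82) (-1.87,-9.74)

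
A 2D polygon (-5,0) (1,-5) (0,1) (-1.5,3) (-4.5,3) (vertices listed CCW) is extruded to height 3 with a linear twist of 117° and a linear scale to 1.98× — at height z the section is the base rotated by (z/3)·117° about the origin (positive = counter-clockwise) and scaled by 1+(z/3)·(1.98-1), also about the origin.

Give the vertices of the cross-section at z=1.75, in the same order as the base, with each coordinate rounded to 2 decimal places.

Cross-section at z=1.75: (-2.91,-7.30) (7.88,-1.45) (-1.46,0.58) (-5.25,-0.44) (-7.00,-4.82)

t = z/height = 1.75/3 = 0.583333
s = 1 + (scale-1)·z/height = 1 + (1.98-1)·1.75/3 = 1.571667
θ = twist·z/height = 117°·1.75/3 = 68.2500° = 1.191187 rad
cos θ = 0.370557, sin θ = 0.928810 (intermediates below are computed at full precision and shown rounded to 5 d.p.)
v1: (-5,0) → rotate → (-1.85279,-4.64405) → ×s → (-2.91196,-7.29890) → (-2.91,-7.30)
v2: (1,-5) → rotate → (5.01461,-0.92398) → ×s → (7.88129,-1.45218) → (7.88,-1.45)
v3: (0,1) → rotate → (-0.92881,0.37056) → ×s → (-1.45978,0.58239) → (-1.46,0.58)
v4: (-1.5,3) → rotate → (-3.34226,-0.28154) → ×s → (-5.25293,-0.44249) → (-5.25,-0.44)
v5: (-4.5,3) → rotate → (-4.45394,-3.06797) → ×s → (-7.00010,-4.82183) → (-7.00,-4.82)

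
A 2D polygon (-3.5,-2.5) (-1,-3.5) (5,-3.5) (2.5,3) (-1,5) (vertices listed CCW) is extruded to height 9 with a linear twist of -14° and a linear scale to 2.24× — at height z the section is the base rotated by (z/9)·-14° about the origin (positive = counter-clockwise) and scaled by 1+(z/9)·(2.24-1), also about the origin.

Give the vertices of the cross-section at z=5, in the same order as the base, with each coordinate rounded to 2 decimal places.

t = z/height = 5/9 = 0.555556
s = 1 + (scale-1)·z/height = 1 + (2.24-1)·5/9 = 1.688889
θ = twist·z/height = -14°·5/9 = -7.7778° = -0.135748 rad
cos θ = 0.990800, sin θ = -0.135331 (intermediates below are computed at full precision and shown rounded to 5 d.p.)
v1: (-3.5,-2.5) → rotate → (-3.80613,-2.00334) → ×s → (-6.42813,-3.38342) → (-6.43,-3.38)
v2: (-1,-3.5) → rotate → (-1.46446,-3.33247) → ×s → (-2.47331,-5.62817) → (-2.47,-5.63)
v3: (5,-3.5) → rotate → (4.48034,-4.14446) → ×s → (7.56680,-6.99953) → (7.57,-7.00)
v4: (2.5,3) → rotate → (2.88299,2.63407) → ×s → (4.86906,4.44866) → (4.87,4.45)
v5: (-1,5) → rotate → (-0.31414,5.08933) → ×s → (-0.53055,8.59532) → (-0.53,8.60)

Cross-section at z=5: (-6.43,-3.38) (-2.47,-5.63) (7.57,-7.00) (4.87,4.45) (-0.53,8.60)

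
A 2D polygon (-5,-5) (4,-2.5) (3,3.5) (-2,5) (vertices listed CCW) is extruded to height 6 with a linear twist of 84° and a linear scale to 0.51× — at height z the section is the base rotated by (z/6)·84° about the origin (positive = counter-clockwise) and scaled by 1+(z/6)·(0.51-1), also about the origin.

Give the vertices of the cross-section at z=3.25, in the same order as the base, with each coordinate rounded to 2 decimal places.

Cross-section at z=3.25: (0.05,-5.19) (3.37,0.81) (-0.29,3.37) (-3.65,1.53)

t = z/height = 3.25/6 = 0.541667
s = 1 + (scale-1)·z/height = 1 + (0.51-1)·3.25/6 = 0.734583
θ = twist·z/height = 84°·3.25/6 = 45.5000° = 0.794125 rad
cos θ = 0.700909, sin θ = 0.713250 (intermediates below are computed at full precision and shown rounded to 5 d.p.)
v1: (-5,-5) → rotate → (0.06171,-7.07080) → ×s → (0.04533,-5.19409) → (0.05,-5.19)
v2: (4,-2.5) → rotate → (4.58676,1.10073) → ×s → (3.36936,0.80858) → (3.37,0.81)
v3: (3,3.5) → rotate → (-0.39365,4.59293) → ×s → (-0.28917,3.37389) → (-0.29,3.37)
v4: (-2,5) → rotate → (-4.96807,2.07805) → ×s → (-3.64946,1.52650) → (-3.65,1.53)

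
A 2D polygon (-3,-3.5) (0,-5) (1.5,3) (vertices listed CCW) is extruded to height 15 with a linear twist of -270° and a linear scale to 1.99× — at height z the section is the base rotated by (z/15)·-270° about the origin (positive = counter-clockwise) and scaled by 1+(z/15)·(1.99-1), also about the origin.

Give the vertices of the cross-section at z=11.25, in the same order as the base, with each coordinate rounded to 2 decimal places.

t = z/height = 11.25/15 = 0.75
s = 1 + (scale-1)·z/height = 1 + (1.99-1)·11.25/15 = 1.742500
θ = twist·z/height = -270°·11.25/15 = -202.5000° = -3.534292 rad
cos θ = -0.923880, sin θ = 0.382683 (intermediates below are computed at full precision and shown rounded to 5 d.p.)
v1: (-3,-3.5) → rotate → (4.11103,2.08553) → ×s → (7.16347,3.63403) → (7.16,3.63)
v2: (0,-5) → rotate → (1.91342,4.61940) → ×s → (3.33413,8.04930) → (3.33,8.05)
v3: (1.5,3) → rotate → (-2.53387,-2.19761) → ×s → (-4.41527,-3.82934) → (-4.42,-3.83)

Cross-section at z=11.25: (7.16,3.63) (3.33,8.05) (-4.42,-3.83)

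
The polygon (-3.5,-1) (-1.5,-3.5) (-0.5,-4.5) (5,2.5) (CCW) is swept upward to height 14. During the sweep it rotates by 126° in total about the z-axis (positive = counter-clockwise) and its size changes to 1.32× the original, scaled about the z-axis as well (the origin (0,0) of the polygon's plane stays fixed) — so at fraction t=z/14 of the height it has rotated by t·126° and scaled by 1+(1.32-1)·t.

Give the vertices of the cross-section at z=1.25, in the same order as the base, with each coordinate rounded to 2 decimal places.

t = z/height = 1.25/14 = 0.0892857
s = 1 + (scale-1)·z/height = 1 + (1.32-1)·1.25/14 = 1.028571
θ = twist·z/height = 126°·1.25/14 = 11.2500° = 0.196350 rad
cos θ = 0.980785, sin θ = 0.195090 (intermediates below are computed at full precision and shown rounded to 5 d.p.)
v1: (-3.5,-1) → rotate → (-3.23766,-1.66360) → ×s → (-3.33016,-1.71113) → (-3.33,-1.71)
v2: (-1.5,-3.5) → rotate → (-0.78836,-3.72538) → ×s → (-0.81089,-3.83182) → (-0.81,-3.83)
v3: (-0.5,-4.5) → rotate → (0.38751,-4.51108) → ×s → (0.39859,-4.63997) → (0.40,-4.64)
v4: (5,2.5) → rotate → (4.41620,3.42741) → ×s → (4.54238,3.52534) → (4.54,3.53)

Cross-section at z=1.25: (-3.33,-1.71) (-0.81,-3.83) (0.40,-4.64) (4.54,3.53)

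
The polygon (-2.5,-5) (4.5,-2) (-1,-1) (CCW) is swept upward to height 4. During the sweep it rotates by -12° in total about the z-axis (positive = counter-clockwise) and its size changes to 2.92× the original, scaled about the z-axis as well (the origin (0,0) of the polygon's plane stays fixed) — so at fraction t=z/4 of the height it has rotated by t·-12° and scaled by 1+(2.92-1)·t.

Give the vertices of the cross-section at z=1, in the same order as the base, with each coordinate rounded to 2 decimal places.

t = z/height = 1/4 = 0.25
s = 1 + (scale-1)·z/height = 1 + (2.92-1)·1/4 = 1.480000
θ = twist·z/height = -12°·1/4 = -3.0000° = -0.052360 rad
cos θ = 0.998630, sin θ = -0.052336 (intermediates below are computed at full precision and shown rounded to 5 d.p.)
v1: (-2.5,-5) → rotate → (-2.75825,-4.86231) → ×s → (-4.08222,-7.19622) → (-4.08,-7.20)
v2: (4.5,-2) → rotate → (4.38916,-2.23277) → ×s → (6.49596,-3.30450) → (6.50,-3.30)
v3: (-1,-1) → rotate → (-1.05097,-0.94629) → ×s → (-1.55543,-1.40051) → (-1.56,-1.40)

Cross-section at z=1: (-4.08,-7.20) (6.50,-3.30) (-1.56,-1.40)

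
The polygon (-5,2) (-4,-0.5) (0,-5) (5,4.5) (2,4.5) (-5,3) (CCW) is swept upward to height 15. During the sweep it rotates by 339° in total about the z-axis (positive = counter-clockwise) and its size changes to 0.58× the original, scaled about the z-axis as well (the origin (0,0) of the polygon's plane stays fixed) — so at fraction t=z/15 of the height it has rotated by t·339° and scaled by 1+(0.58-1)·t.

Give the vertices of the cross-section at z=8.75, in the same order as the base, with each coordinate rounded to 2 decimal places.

t = z/height = 8.75/15 = 0.583333
s = 1 + (scale-1)·z/height = 1 + (0.58-1)·8.75/15 = 0.755000
θ = twist·z/height = 339°·8.75/15 = 197.7500° = 3.451389 rad
cos θ = -0.952396, sin θ = -0.304864 (intermediates below are computed at full precision and shown rounded to 5 d.p.)
v1: (-5,2) → rotate → (5.37171,-0.38047) → ×s → (4.05564,-0.28725) → (4.06,-0.29)
v2: (-4,-0.5) → rotate → (3.65715,1.69566) → ×s → (2.76115,1.28022) → (2.76,1.28)
v3: (0,-5) → rotate → (-1.52432,4.76198) → ×s → (-1.15086,3.59529) → (-1.15,3.60)
v4: (5,4.5) → rotate → (-3.39009,-5.81010) → ×s → (-2.55952,-4.38663) → (-2.56,-4.39)
v5: (2,4.5) → rotate → (-0.53290,-4.89551) → ×s → (-0.40234,-3.69611) → (-0.40,-3.70)
v6: (-5,3) → rotate → (5.67657,-1.33287) → ×s → (4.28581,-1.00631) → (4.29,-1.01)

Cross-section at z=8.75: (4.06,-0.29) (2.76,1.28) (-1.15,3.60) (-2.56,-4.39) (-0.40,-3.70) (4.29,-1.01)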